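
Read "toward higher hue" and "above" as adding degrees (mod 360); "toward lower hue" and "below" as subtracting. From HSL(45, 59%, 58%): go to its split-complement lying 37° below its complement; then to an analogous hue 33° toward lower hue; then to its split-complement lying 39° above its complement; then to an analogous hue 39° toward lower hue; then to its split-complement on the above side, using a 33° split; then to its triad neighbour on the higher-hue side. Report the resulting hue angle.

308°

45 + 143 = 188°   (split-comp 37° ↓)
188 − 33 = 155°   (analog 33° ↓)
155 + 219 = 374 → 374 − 360 = 14°   (split-comp 39° ↑)
14 − 39 = -25 → -25 + 360 = 335°   (analog 39° ↓)
335 + 213 = 548 → 548 − 360 = 188°   (split-comp 33° ↑)
188 + 120 = 308°   (triadic ↑)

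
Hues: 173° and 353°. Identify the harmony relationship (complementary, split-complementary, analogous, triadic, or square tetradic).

complementary

Sort the hues: 173°, 353°.
Successive gaps around the wheel: 180°, 180°.
Two hues 180° apart are complementary.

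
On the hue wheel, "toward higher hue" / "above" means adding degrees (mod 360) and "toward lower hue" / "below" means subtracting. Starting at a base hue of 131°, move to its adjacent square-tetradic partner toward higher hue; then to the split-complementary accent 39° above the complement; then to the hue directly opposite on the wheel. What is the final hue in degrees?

260°

+90° (square ↑): 131 + 90 = 221°
+219° (split-comp 39° ↑): 221 + 219 = 440 → 440 − 360 = 80°
+180° (complement): 80 + 180 = 260°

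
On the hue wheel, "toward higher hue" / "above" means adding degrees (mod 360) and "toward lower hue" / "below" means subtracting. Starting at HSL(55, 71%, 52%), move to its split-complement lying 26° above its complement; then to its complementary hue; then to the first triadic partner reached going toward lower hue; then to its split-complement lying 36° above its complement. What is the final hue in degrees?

177°

55 + 206 = 261°   (split-comp 26° ↑)
261 + 180 = 441 → 441 − 360 = 81°   (complement)
81 − 120 = -39 → -39 + 360 = 321°   (triadic ↓)
321 + 216 = 537 → 537 − 360 = 177°   (split-comp 36° ↑)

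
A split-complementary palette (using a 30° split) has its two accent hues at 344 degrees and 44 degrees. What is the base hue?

The accents sit 30° either side of the complement, so the complement is their short-arc midpoint on the wheel.
Short-arc midpoint of 344° and 44°: 14°.
Base is 180° from the complement: 14 − 180 = -166 → -166 + 360 = 194°

194°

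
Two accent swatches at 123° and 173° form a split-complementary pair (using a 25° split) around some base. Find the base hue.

The accents sit 25° either side of the complement, so the complement is their short-arc midpoint on the wheel.
Short-arc midpoint of 123° and 173°: 148°.
Base is 180° from the complement: 148 − 180 = -32 → -32 + 360 = 328°

328°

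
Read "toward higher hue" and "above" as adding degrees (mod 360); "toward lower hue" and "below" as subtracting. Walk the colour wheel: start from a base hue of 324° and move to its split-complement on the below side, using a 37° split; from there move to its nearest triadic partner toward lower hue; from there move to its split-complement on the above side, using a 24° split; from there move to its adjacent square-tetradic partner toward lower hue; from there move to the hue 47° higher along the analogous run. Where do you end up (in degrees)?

148°

+143° (split-comp 37° ↓): 324 + 143 = 467 → 467 − 360 = 107°
−120° (triadic ↓): 107 − 120 = -13 → -13 + 360 = 347°
+204° (split-comp 24° ↑): 347 + 204 = 551 → 551 − 360 = 191°
−90° (square ↓): 191 − 90 = 101°
+47° (analog 47° ↑): 101 + 47 = 148°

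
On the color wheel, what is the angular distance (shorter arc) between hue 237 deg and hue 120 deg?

117°

|237 − 120| = 117.
117 ≤ 180, so the shorter arc is 117°.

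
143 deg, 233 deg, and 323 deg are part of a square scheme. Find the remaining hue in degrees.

A square tetradic scheme places four hues every 90°.
The full set through 143° is {53°, 143°, 233°, 323°}.
Given {143°, 233°, 323°}, the missing hue is 53°.

53°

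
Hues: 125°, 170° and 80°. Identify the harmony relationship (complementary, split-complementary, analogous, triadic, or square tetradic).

analogous

Sort the hues: 80°, 125°, 170°.
Successive gaps around the wheel: 45°, 45°, 270°.
A run of hues at equal small steps (45°) with one large closing gap is an analogous group.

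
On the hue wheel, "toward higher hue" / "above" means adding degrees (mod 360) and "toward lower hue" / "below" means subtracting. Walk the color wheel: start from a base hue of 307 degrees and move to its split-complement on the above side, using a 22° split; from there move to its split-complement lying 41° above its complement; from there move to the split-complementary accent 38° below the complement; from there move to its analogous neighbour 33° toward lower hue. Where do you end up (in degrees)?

119°

split-comp 22° ↑ +202°: 307 + 202 = 509 → 509 − 360 = 149°
split-comp 41° ↑ +221°: 149 + 221 = 370 → 370 − 360 = 10°
split-comp 38° ↓ +142°: 10 + 142 = 152°
analog 33° ↓ −33°: 152 − 33 = 119°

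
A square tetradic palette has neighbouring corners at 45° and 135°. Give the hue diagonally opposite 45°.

225°

A square tetradic scheme places four hues 90° apart; opposite corners are 180° apart.
45 + 180 = 225°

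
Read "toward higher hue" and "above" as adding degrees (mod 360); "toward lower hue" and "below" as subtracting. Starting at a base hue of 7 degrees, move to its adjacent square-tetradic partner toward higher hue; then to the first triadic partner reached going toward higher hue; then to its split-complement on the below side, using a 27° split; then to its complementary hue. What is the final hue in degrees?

190°

square ↑ +90°: 7 + 90 = 97°
triadic ↑ +120°: 97 + 120 = 217°
split-comp 27° ↓ +153°: 217 + 153 = 370 → 370 − 360 = 10°
complement +180°: 10 + 180 = 190°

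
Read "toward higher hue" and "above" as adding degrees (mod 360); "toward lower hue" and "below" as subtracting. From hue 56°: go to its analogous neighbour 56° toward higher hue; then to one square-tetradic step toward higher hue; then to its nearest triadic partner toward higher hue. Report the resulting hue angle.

322°

analog 56° ↑ +56°: 56 + 56 = 112°
square ↑ +90°: 112 + 90 = 202°
triadic ↑ +120°: 202 + 120 = 322°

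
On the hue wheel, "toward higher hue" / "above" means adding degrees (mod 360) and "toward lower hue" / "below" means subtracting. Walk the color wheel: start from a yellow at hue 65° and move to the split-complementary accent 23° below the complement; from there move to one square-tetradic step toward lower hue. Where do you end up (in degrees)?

132°

+157° (split-comp 23° ↓): 65 + 157 = 222°
−90° (square ↓): 222 − 90 = 132°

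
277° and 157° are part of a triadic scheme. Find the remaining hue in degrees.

37°

A triad places three hues 120° apart.
The full set through 157° is {37°, 157°, 277°}.
Given {157°, 277°}, the missing hue is 37°.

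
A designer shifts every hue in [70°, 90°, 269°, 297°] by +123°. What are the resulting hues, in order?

70 + 123 = 193°
90 + 123 = 213°
269 + 123 = 392 → 392 − 360 = 32°
297 + 123 = 420 → 420 − 360 = 60°

193°, 213°, 32°, 60°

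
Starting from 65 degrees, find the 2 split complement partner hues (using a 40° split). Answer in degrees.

Split-complementary hues sit 40° either side of the complement.
Complement of 65 degrees: 65 + 180 = 245°
245 − 40 = 205°
245 + 40 = 285°

205° and 285°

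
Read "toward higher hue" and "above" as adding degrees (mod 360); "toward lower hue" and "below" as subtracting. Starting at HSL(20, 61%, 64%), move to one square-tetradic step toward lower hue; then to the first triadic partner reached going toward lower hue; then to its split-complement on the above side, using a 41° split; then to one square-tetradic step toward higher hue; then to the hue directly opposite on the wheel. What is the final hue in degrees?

20 − 90 = -70 → -70 + 360 = 290°   (square ↓)
290 − 120 = 170°   (triadic ↓)
170 + 221 = 391 → 391 − 360 = 31°   (split-comp 41° ↑)
31 + 90 = 121°   (square ↑)
121 + 180 = 301°   (complement)

301°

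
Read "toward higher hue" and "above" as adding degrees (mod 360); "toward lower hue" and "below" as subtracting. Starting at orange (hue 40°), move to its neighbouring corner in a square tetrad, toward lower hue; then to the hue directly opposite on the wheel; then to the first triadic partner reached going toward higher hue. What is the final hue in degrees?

250°

−90° (square ↓): 40 − 90 = -50 → -50 + 360 = 310°
+180° (complement): 310 + 180 = 490 → 490 − 360 = 130°
+120° (triadic ↑): 130 + 120 = 250°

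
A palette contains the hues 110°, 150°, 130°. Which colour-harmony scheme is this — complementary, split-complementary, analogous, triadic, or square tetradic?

Sort the hues: 110°, 130°, 150°.
Successive gaps around the wheel: 20°, 20°, 320°.
A run of hues at equal small steps (20°) with one large closing gap is an analogous group.

analogous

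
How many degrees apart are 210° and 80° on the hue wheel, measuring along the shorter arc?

|210 − 80| = 130.
130 ≤ 180, so the shorter arc is 130°.

130°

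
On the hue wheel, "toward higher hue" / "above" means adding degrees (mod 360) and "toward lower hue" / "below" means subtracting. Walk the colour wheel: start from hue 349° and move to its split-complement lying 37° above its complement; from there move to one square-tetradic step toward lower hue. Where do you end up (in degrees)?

349 + 217 = 566 → 566 − 360 = 206°   (split-comp 37° ↑)
206 − 90 = 116°   (square ↓)

116°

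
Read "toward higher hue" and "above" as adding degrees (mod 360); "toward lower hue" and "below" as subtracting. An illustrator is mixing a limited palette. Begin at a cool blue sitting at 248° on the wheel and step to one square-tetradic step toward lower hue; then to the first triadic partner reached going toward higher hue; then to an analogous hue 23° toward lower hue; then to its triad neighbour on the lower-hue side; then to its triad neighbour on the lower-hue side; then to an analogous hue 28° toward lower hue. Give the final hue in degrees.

347°

−90° (square ↓): 248 − 90 = 158°
+120° (triadic ↑): 158 + 120 = 278°
−23° (analog 23° ↓): 278 − 23 = 255°
−120° (triadic ↓): 255 − 120 = 135°
−120° (triadic ↓): 135 − 120 = 15°
−28° (analog 28° ↓): 15 − 28 = -13 → -13 + 360 = 347°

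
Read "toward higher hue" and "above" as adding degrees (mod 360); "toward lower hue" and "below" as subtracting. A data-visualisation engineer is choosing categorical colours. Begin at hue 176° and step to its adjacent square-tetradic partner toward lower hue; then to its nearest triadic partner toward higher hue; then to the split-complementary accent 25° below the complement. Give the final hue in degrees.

176 − 90 = 86°   (square ↓)
86 + 120 = 206°   (triadic ↑)
206 + 155 = 361 → 361 − 360 = 1°   (split-comp 25° ↓)

1°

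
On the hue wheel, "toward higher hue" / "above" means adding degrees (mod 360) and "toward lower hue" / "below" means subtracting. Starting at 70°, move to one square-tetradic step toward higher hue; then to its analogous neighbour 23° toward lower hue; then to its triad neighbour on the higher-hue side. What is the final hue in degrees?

square ↑ +90°: 70 + 90 = 160°
analog 23° ↓ −23°: 160 − 23 = 137°
triadic ↑ +120°: 137 + 120 = 257°

257°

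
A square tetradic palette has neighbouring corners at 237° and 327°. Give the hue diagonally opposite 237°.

A square tetradic scheme places four hues 90° apart; opposite corners are 180° apart.
237 + 180 = 417 → 417 − 360 = 57°

57°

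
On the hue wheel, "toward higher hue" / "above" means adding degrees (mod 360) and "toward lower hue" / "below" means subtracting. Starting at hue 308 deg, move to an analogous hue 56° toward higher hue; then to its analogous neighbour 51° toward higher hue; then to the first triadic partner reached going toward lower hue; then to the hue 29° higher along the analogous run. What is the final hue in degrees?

324°

+56° (analog 56° ↑): 308 + 56 = 364 → 364 − 360 = 4°
+51° (analog 51° ↑): 4 + 51 = 55°
−120° (triadic ↓): 55 − 120 = -65 → -65 + 360 = 295°
+29° (analog 29° ↑): 295 + 29 = 324°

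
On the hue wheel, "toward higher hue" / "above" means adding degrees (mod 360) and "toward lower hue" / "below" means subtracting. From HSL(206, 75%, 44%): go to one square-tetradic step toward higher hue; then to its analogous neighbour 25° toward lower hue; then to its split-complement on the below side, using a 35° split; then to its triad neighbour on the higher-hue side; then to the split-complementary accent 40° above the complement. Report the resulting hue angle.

36°

206 + 90 = 296°   (square ↑)
296 − 25 = 271°   (analog 25° ↓)
271 + 145 = 416 → 416 − 360 = 56°   (split-comp 35° ↓)
56 + 120 = 176°   (triadic ↑)
176 + 220 = 396 → 396 − 360 = 36°   (split-comp 40° ↑)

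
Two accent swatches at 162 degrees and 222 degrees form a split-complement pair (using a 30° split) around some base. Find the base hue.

12°

The accents sit 30° either side of the complement, so the complement is their short-arc midpoint on the wheel.
Short-arc midpoint of 162° and 222°: 192°.
Base is 180° from the complement: 192 − 180 = 12°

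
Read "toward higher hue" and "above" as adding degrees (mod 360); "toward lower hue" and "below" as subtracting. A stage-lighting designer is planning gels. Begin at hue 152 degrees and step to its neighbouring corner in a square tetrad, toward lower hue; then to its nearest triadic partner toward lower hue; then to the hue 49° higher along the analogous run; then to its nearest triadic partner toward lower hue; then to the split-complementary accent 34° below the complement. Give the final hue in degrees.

17°

−90° (square ↓): 152 − 90 = 62°
−120° (triadic ↓): 62 − 120 = -58 → -58 + 360 = 302°
+49° (analog 49° ↑): 302 + 49 = 351°
−120° (triadic ↓): 351 − 120 = 231°
+146° (split-comp 34° ↓): 231 + 146 = 377 → 377 − 360 = 17°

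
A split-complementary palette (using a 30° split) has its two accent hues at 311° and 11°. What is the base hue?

The accents sit 30° either side of the complement, so the complement is their short-arc midpoint on the wheel.
Short-arc midpoint of 311° and 11°: 341°.
Base is 180° from the complement: 341 − 180 = 161°

161°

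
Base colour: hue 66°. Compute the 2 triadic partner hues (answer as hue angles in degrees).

A triad places three hues 120° apart.
66 + 120 = 186°
66 + 240 = 306°

186° and 306°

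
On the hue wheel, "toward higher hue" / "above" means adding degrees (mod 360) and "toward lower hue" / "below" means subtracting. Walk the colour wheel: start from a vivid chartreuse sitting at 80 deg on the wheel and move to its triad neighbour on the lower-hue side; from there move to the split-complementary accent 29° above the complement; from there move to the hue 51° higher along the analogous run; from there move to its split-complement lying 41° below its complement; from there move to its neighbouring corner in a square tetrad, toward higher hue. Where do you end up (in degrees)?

−120° (triadic ↓): 80 − 120 = -40 → -40 + 360 = 320°
+209° (split-comp 29° ↑): 320 + 209 = 529 → 529 − 360 = 169°
+51° (analog 51° ↑): 169 + 51 = 220°
+139° (split-comp 41° ↓): 220 + 139 = 359°
+90° (square ↑): 359 + 90 = 449 → 449 − 360 = 89°

89°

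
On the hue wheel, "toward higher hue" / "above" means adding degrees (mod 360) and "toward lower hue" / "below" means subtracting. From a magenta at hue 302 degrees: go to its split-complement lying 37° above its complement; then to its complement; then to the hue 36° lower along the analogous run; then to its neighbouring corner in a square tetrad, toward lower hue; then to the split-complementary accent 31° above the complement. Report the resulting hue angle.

64°

split-comp 37° ↑ +217°: 302 + 217 = 519 → 519 − 360 = 159°
complement +180°: 159 + 180 = 339°
analog 36° ↓ −36°: 339 − 36 = 303°
square ↓ −90°: 303 − 90 = 213°
split-comp 31° ↑ +211°: 213 + 211 = 424 → 424 − 360 = 64°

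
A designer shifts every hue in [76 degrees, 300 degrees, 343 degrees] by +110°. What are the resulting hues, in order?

76 + 110 = 186°
300 + 110 = 410 → 410 − 360 = 50°
343 + 110 = 453 → 453 − 360 = 93°

186°, 50°, 93°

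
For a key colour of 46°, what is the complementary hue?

The complement sits 180° across the wheel.
46 + 180 = 226°

226°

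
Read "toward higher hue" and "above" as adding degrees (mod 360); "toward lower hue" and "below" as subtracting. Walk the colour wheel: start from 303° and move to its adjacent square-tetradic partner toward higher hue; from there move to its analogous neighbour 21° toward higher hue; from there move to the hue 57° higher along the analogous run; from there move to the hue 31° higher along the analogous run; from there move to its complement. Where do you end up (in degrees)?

322°

+90° (square ↑): 303 + 90 = 393 → 393 − 360 = 33°
+21° (analog 21° ↑): 33 + 21 = 54°
+57° (analog 57° ↑): 54 + 57 = 111°
+31° (analog 31° ↑): 111 + 31 = 142°
+180° (complement): 142 + 180 = 322°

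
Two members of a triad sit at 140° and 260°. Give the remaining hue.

20°

A triad spaces three hues 120° apart.
The full set is {20°, 140°, 260°}.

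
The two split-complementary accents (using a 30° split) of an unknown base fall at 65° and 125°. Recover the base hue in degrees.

275°

The accents sit 30° either side of the complement, so the complement is their short-arc midpoint on the wheel.
Short-arc midpoint of 65° and 125°: 95°.
Base is 180° from the complement: 95 − 180 = -85 → -85 + 360 = 275°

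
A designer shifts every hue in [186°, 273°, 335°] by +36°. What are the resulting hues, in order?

222°, 309°, 11°

186 + 36 = 222°
273 + 36 = 309°
335 + 36 = 371 → 371 − 360 = 11°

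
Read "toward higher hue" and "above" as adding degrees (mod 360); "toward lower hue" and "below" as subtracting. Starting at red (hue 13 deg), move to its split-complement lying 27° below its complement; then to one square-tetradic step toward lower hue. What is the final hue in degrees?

76°

split-comp 27° ↓ +153°: 13 + 153 = 166°
square ↓ −90°: 166 − 90 = 76°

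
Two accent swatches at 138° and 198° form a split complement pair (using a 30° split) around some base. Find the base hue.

The accents sit 30° either side of the complement, so the complement is their short-arc midpoint on the wheel.
Short-arc midpoint of 138° and 198°: 168°.
Base is 180° from the complement: 168 − 180 = -12 → -12 + 360 = 348°

348°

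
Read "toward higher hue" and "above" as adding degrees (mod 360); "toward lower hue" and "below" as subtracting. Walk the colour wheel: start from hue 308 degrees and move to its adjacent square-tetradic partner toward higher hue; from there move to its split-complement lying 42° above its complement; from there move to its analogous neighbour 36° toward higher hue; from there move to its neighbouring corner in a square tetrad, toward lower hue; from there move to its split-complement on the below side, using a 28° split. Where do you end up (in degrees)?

square ↑ +90°: 308 + 90 = 398 → 398 − 360 = 38°
split-comp 42° ↑ +222°: 38 + 222 = 260°
analog 36° ↑ +36°: 260 + 36 = 296°
square ↓ −90°: 296 − 90 = 206°
split-comp 28° ↓ +152°: 206 + 152 = 358°

358°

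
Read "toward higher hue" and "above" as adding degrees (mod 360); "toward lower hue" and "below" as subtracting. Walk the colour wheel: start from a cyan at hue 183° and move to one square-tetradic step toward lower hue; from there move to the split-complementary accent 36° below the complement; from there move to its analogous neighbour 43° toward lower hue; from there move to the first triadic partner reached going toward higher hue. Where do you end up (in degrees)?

−90° (square ↓): 183 − 90 = 93°
+144° (split-comp 36° ↓): 93 + 144 = 237°
−43° (analog 43° ↓): 237 − 43 = 194°
+120° (triadic ↑): 194 + 120 = 314°

314°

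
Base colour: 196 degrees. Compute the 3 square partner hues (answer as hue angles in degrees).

286°, 16°, 106°

A square tetradic scheme places four hues every 90°.
196 + 90 = 286°
196 + 180 = 376 → 376 − 360 = 16°
196 + 270 = 466 → 466 − 360 = 106°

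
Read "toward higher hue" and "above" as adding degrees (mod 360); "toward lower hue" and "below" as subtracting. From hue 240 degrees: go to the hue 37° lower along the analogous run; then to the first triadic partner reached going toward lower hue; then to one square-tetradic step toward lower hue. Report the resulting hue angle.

353°

240 − 37 = 203°   (analog 37° ↓)
203 − 120 = 83°   (triadic ↓)
83 − 90 = -7 → -7 + 360 = 353°   (square ↓)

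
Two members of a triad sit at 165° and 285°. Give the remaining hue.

A triad spaces three hues 120° apart.
The full set is {45°, 165°, 285°}.

45°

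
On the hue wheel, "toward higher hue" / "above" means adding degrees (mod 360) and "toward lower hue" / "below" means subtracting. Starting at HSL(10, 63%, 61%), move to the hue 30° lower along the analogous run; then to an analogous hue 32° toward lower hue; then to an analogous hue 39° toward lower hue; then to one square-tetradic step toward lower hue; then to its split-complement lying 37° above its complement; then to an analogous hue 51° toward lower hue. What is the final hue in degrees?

−30° (analog 30° ↓): 10 − 30 = -20 → -20 + 360 = 340°
−32° (analog 32° ↓): 340 − 32 = 308°
−39° (analog 39° ↓): 308 − 39 = 269°
−90° (square ↓): 269 − 90 = 179°
+217° (split-comp 37° ↑): 179 + 217 = 396 → 396 − 360 = 36°
−51° (analog 51° ↓): 36 − 51 = -15 → -15 + 360 = 345°

345°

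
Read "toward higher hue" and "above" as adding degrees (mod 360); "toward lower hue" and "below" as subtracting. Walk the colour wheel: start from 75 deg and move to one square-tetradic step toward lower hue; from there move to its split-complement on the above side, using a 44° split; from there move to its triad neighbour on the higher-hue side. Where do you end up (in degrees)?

square ↓ −90°: 75 − 90 = -15 → -15 + 360 = 345°
split-comp 44° ↑ +224°: 345 + 224 = 569 → 569 − 360 = 209°
triadic ↑ +120°: 209 + 120 = 329°

329°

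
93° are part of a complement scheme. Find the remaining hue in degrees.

The complement sits 180° across the wheel.
The full set through 93° is {93°, 273°}.
Given {93°}, the missing hue is 273°.

273°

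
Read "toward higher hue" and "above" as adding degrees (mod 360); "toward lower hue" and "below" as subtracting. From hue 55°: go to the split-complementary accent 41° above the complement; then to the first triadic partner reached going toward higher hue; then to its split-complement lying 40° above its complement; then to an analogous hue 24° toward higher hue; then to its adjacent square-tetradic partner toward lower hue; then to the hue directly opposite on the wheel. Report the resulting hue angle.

10°

+221° (split-comp 41° ↑): 55 + 221 = 276°
+120° (triadic ↑): 276 + 120 = 396 → 396 − 360 = 36°
+220° (split-comp 40° ↑): 36 + 220 = 256°
+24° (analog 24° ↑): 256 + 24 = 280°
−90° (square ↓): 280 − 90 = 190°
+180° (complement): 190 + 180 = 370 → 370 − 360 = 10°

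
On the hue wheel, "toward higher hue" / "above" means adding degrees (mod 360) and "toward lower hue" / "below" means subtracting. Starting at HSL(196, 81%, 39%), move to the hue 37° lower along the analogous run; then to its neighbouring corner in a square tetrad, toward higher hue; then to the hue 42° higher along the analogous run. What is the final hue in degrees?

196 − 37 = 159°   (analog 37° ↓)
159 + 90 = 249°   (square ↑)
249 + 42 = 291°   (analog 42° ↑)

291°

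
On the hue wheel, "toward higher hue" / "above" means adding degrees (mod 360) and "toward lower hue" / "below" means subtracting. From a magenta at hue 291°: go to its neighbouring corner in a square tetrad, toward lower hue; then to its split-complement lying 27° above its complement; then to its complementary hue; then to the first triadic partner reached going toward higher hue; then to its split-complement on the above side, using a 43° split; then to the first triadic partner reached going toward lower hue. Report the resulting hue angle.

−90° (square ↓): 291 − 90 = 201°
+207° (split-comp 27° ↑): 201 + 207 = 408 → 408 − 360 = 48°
+180° (complement): 48 + 180 = 228°
+120° (triadic ↑): 228 + 120 = 348°
+223° (split-comp 43° ↑): 348 + 223 = 571 → 571 − 360 = 211°
−120° (triadic ↓): 211 − 120 = 91°

91°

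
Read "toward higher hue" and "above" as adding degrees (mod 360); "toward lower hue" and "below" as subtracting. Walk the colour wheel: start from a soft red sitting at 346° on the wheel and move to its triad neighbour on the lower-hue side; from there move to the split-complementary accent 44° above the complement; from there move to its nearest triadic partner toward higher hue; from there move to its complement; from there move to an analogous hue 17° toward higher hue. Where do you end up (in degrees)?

47°

triadic ↓ −120°: 346 − 120 = 226°
split-comp 44° ↑ +224°: 226 + 224 = 450 → 450 − 360 = 90°
triadic ↑ +120°: 90 + 120 = 210°
complement +180°: 210 + 180 = 390 → 390 − 360 = 30°
analog 17° ↑ +17°: 30 + 17 = 47°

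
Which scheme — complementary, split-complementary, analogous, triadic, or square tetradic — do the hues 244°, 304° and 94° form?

split-complementary

Sort the hues: 94°, 244°, 304°.
Successive gaps around the wheel: 150°, 60°, 150°.
Two 150° gaps and one 60° gap — a base hue opposite a pair of accents 30° either side of its complement — is the split-complementary pattern.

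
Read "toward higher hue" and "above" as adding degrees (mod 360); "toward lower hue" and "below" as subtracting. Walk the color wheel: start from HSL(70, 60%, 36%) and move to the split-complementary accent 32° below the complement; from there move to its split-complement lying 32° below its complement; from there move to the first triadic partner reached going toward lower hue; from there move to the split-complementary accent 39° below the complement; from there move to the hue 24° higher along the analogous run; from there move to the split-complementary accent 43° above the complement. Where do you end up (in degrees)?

split-comp 32° ↓ +148°: 70 + 148 = 218°
split-comp 32° ↓ +148°: 218 + 148 = 366 → 366 − 360 = 6°
triadic ↓ −120°: 6 − 120 = -114 → -114 + 360 = 246°
split-comp 39° ↓ +141°: 246 + 141 = 387 → 387 − 360 = 27°
analog 24° ↑ +24°: 27 + 24 = 51°
split-comp 43° ↑ +223°: 51 + 223 = 274°

274°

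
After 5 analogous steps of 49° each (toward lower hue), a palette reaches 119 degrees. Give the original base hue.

5 steps of 49° (toward lower hue) give a net shift of −245°.
Start = end − shift: 119 + 245 = 364 → 364 − 360 = 4°

4°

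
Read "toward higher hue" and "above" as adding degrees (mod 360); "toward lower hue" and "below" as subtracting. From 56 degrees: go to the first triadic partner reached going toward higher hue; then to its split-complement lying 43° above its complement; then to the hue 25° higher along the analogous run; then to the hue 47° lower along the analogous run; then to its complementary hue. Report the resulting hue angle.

197°

triadic ↑ +120°: 56 + 120 = 176°
split-comp 43° ↑ +223°: 176 + 223 = 399 → 399 − 360 = 39°
analog 25° ↑ +25°: 39 + 25 = 64°
analog 47° ↓ −47°: 64 − 47 = 17°
complement +180°: 17 + 180 = 197°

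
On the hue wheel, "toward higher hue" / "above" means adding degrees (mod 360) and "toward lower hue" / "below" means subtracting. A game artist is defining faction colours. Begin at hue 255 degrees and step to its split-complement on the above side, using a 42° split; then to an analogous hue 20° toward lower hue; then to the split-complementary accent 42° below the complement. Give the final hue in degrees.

255 + 222 = 477 → 477 − 360 = 117°   (split-comp 42° ↑)
117 − 20 = 97°   (analog 20° ↓)
97 + 138 = 235°   (split-comp 42° ↓)

235°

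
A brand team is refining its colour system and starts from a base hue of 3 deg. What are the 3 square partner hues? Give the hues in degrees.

93°, 183°, 273°

A square tetradic scheme places four hues every 90°.
3 + 90 = 93°
3 + 180 = 183°
3 + 270 = 273°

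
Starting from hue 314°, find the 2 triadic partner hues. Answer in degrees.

314 + 120 = 434 → 434 − 360 = 74°
314 + 240 = 554 → 554 − 360 = 194°

74° and 194°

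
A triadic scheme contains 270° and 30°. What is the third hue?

150°

A triad spaces three hues 120° apart.
The full set is {30°, 150°, 270°}.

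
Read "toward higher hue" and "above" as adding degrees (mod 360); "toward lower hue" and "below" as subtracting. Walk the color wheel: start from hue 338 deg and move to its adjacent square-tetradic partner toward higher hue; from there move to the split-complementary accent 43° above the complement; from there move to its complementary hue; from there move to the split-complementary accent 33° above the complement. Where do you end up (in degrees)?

324°

+90° (square ↑): 338 + 90 = 428 → 428 − 360 = 68°
+223° (split-comp 43° ↑): 68 + 223 = 291°
+180° (complement): 291 + 180 = 471 → 471 − 360 = 111°
+213° (split-comp 33° ↑): 111 + 213 = 324°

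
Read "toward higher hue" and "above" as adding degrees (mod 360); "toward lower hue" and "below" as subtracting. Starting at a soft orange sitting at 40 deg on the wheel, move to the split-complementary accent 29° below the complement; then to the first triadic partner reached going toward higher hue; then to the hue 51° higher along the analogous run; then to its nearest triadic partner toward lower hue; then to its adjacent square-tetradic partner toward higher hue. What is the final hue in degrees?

40 + 151 = 191°   (split-comp 29° ↓)
191 + 120 = 311°   (triadic ↑)
311 + 51 = 362 → 362 − 360 = 2°   (analog 51° ↑)
2 − 120 = -118 → -118 + 360 = 242°   (triadic ↓)
242 + 90 = 332°   (square ↑)

332°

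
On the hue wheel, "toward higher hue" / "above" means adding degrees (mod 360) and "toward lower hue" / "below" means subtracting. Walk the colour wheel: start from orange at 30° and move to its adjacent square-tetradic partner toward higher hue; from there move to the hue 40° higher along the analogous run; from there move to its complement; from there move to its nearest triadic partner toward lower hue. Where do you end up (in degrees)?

30 + 90 = 120°   (square ↑)
120 + 40 = 160°   (analog 40° ↑)
160 + 180 = 340°   (complement)
340 − 120 = 220°   (triadic ↓)

220°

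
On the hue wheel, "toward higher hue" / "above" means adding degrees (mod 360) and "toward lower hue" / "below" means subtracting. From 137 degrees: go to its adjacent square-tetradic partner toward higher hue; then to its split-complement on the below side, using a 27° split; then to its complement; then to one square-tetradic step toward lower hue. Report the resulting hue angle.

+90° (square ↑): 137 + 90 = 227°
+153° (split-comp 27° ↓): 227 + 153 = 380 → 380 − 360 = 20°
+180° (complement): 20 + 180 = 200°
−90° (square ↓): 200 − 90 = 110°

110°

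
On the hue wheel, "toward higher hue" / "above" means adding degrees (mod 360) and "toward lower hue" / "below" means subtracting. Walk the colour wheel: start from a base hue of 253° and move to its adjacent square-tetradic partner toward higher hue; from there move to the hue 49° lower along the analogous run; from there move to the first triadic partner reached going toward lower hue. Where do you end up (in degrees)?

174°

+90° (square ↑): 253 + 90 = 343°
−49° (analog 49° ↓): 343 − 49 = 294°
−120° (triadic ↓): 294 − 120 = 174°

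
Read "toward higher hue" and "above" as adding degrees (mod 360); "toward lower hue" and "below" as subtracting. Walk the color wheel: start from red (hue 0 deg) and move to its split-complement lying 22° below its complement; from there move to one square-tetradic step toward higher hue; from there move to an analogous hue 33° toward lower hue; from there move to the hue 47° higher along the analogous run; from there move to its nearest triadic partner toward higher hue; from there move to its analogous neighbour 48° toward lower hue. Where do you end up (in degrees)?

334°

0 + 158 = 158°   (split-comp 22° ↓)
158 + 90 = 248°   (square ↑)
248 − 33 = 215°   (analog 33° ↓)
215 + 47 = 262°   (analog 47° ↑)
262 + 120 = 382 → 382 − 360 = 22°   (triadic ↑)
22 − 48 = -26 → -26 + 360 = 334°   (analog 48° ↓)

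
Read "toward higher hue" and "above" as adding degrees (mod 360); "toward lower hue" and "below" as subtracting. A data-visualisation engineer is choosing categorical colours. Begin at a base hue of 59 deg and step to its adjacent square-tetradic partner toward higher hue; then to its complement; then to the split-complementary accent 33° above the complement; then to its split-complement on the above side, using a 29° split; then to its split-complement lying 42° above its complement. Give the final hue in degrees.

253°

+90° (square ↑): 59 + 90 = 149°
+180° (complement): 149 + 180 = 329°
+213° (split-comp 33° ↑): 329 + 213 = 542 → 542 − 360 = 182°
+209° (split-comp 29° ↑): 182 + 209 = 391 → 391 − 360 = 31°
+222° (split-comp 42° ↑): 31 + 222 = 253°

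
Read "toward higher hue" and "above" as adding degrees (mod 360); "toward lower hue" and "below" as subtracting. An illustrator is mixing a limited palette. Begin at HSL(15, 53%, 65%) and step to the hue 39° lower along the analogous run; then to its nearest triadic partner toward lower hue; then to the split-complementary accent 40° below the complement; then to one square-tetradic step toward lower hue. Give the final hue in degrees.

−39° (analog 39° ↓): 15 − 39 = -24 → -24 + 360 = 336°
−120° (triadic ↓): 336 − 120 = 216°
+140° (split-comp 40° ↓): 216 + 140 = 356°
−90° (square ↓): 356 − 90 = 266°

266°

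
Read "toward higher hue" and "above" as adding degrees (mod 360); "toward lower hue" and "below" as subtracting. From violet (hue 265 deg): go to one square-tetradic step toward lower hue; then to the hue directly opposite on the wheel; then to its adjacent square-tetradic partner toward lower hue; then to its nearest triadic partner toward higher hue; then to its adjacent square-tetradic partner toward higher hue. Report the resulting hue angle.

265 − 90 = 175°   (square ↓)
175 + 180 = 355°   (complement)
355 − 90 = 265°   (square ↓)
265 + 120 = 385 → 385 − 360 = 25°   (triadic ↑)
25 + 90 = 115°   (square ↑)

115°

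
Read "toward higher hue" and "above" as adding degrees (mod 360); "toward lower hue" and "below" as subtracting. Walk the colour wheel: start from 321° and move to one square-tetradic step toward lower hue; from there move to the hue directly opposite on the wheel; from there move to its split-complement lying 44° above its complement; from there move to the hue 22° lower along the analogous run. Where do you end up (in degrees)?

253°

321 − 90 = 231°   (square ↓)
231 + 180 = 411 → 411 − 360 = 51°   (complement)
51 + 224 = 275°   (split-comp 44° ↑)
275 − 22 = 253°   (analog 22° ↓)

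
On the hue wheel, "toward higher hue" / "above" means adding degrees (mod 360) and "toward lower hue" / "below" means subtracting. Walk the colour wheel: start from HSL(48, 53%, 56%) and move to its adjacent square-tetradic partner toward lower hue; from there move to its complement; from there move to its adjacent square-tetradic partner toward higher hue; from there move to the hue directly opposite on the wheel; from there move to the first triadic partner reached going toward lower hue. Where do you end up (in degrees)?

square ↓ −90°: 48 − 90 = -42 → -42 + 360 = 318°
complement +180°: 318 + 180 = 498 → 498 − 360 = 138°
square ↑ +90°: 138 + 90 = 228°
complement +180°: 228 + 180 = 408 → 408 − 360 = 48°
triadic ↓ −120°: 48 − 120 = -72 → -72 + 360 = 288°

288°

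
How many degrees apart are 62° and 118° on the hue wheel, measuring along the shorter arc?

56°

|62 − 118| = 56.
56 ≤ 180, so the shorter arc is 56°.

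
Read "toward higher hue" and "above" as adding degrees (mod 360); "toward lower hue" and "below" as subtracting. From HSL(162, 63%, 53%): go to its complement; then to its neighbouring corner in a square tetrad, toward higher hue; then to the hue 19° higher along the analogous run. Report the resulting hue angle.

complement +180°: 162 + 180 = 342°
square ↑ +90°: 342 + 90 = 432 → 432 − 360 = 72°
analog 19° ↑ +19°: 72 + 19 = 91°

91°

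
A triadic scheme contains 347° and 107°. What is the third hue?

227°

A triad spaces three hues 120° apart.
The full set is {107°, 227°, 347°}.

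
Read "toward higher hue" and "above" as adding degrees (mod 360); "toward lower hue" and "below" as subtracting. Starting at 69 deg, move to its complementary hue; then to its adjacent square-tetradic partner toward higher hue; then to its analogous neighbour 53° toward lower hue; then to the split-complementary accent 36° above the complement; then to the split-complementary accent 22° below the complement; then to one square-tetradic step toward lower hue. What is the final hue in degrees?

69 + 180 = 249°   (complement)
249 + 90 = 339°   (square ↑)
339 − 53 = 286°   (analog 53° ↓)
286 + 216 = 502 → 502 − 360 = 142°   (split-comp 36° ↑)
142 + 158 = 300°   (split-comp 22° ↓)
300 − 90 = 210°   (square ↓)

210°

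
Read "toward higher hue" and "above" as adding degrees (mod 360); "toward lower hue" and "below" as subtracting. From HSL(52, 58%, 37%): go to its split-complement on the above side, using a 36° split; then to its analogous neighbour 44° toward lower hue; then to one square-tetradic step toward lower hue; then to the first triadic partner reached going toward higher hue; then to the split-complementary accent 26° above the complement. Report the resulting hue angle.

split-comp 36° ↑ +216°: 52 + 216 = 268°
analog 44° ↓ −44°: 268 − 44 = 224°
square ↓ −90°: 224 − 90 = 134°
triadic ↑ +120°: 134 + 120 = 254°
split-comp 26° ↑ +206°: 254 + 206 = 460 → 460 − 360 = 100°

100°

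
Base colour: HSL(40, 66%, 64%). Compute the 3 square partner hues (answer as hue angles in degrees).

A square tetradic scheme places four hues every 90°.
40 + 90 = 130°
40 + 180 = 220°
40 + 270 = 310°

130°, 220° and 310°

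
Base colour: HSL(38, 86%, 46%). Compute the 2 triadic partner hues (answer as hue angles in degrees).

158° and 278°

38 + 120 = 158°
38 + 240 = 278°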